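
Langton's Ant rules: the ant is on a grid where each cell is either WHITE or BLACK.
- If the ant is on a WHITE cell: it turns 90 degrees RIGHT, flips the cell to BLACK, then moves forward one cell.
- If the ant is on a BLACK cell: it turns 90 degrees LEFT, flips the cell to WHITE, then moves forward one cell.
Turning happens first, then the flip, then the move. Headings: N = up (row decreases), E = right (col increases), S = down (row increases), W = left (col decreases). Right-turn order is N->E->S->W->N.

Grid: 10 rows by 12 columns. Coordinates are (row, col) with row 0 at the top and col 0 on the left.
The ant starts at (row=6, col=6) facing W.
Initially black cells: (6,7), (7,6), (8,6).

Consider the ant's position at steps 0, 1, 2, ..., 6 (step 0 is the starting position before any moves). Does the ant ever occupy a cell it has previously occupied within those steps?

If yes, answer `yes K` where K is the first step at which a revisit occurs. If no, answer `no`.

Step 1: on WHITE (6,6): turn R to N, flip to black, move to (5,6). |black|=4 — new cell
Step 2: on WHITE (5,6): turn R to E, flip to black, move to (5,7). |black|=5 — new cell
Step 3: on WHITE (5,7): turn R to S, flip to black, move to (6,7). |black|=6 — new cell
Step 4: on BLACK (6,7): turn L to E, flip to white, move to (6,8). |black|=5 — new cell
Step 5: on WHITE (6,8): turn R to S, flip to black, move to (7,8). |black|=6 — new cell
Step 6: on WHITE (7,8): turn R to W, flip to black, move to (7,7). |black|=7 — new cell
No revisit within 6 steps.

Answer: no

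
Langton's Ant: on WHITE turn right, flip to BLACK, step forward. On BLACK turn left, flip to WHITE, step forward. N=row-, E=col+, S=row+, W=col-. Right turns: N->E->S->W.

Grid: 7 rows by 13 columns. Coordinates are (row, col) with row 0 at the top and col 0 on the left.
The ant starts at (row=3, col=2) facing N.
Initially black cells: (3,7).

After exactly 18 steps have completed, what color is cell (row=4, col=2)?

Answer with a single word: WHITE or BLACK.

Step 1: on WHITE (3,2): turn R to E, flip to black, move to (3,3). |black|=2
Step 2: on WHITE (3,3): turn R to S, flip to black, move to (4,3). |black|=3
Step 3: on WHITE (4,3): turn R to W, flip to black, move to (4,2). |black|=4
Step 4: on WHITE (4,2): turn R to N, flip to black, move to (3,2). |black|=5
Step 5: on BLACK (3,2): turn L to W, flip to white, move to (3,1). |black|=4
Step 6: on WHITE (3,1): turn R to N, flip to black, move to (2,1). |black|=5
Step 7: on WHITE (2,1): turn R to E, flip to black, move to (2,2). |black|=6
Step 8: on WHITE (2,2): turn R to S, flip to black, move to (3,2). |black|=7
Step 9: on WHITE (3,2): turn R to W, flip to black, move to (3,1). |black|=8
Step 10: on BLACK (3,1): turn L to S, flip to white, move to (4,1). |black|=7
Step 11: on WHITE (4,1): turn R to W, flip to black, move to (4,0). |black|=8
Step 12: on WHITE (4,0): turn R to N, flip to black, move to (3,0). |black|=9
Step 13: on WHITE (3,0): turn R to E, flip to black, move to (3,1). |black|=10
Step 14: on WHITE (3,1): turn R to S, flip to black, move to (4,1). |black|=11
Step 15: on BLACK (4,1): turn L to E, flip to white, move to (4,2). |black|=10
Step 16: on BLACK (4,2): turn L to N, flip to white, move to (3,2). |black|=9
Step 17: on BLACK (3,2): turn L to W, flip to white, move to (3,1). |black|=8
Step 18: on BLACK (3,1): turn L to S, flip to white, move to (4,1). |black|=7

Answer: WHITE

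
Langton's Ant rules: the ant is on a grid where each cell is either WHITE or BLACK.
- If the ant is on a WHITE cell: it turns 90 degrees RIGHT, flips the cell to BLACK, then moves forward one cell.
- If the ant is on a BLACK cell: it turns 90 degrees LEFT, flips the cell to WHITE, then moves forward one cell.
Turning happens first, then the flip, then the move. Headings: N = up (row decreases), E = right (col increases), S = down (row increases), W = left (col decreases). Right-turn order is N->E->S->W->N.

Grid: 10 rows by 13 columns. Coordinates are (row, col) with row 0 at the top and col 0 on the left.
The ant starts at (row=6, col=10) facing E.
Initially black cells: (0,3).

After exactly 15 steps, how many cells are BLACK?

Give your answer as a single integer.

Step 1: on WHITE (6,10): turn R to S, flip to black, move to (7,10). |black|=2
Step 2: on WHITE (7,10): turn R to W, flip to black, move to (7,9). |black|=3
Step 3: on WHITE (7,9): turn R to N, flip to black, move to (6,9). |black|=4
Step 4: on WHITE (6,9): turn R to E, flip to black, move to (6,10). |black|=5
Step 5: on BLACK (6,10): turn L to N, flip to white, move to (5,10). |black|=4
Step 6: on WHITE (5,10): turn R to E, flip to black, move to (5,11). |black|=5
Step 7: on WHITE (5,11): turn R to S, flip to black, move to (6,11). |black|=6
Step 8: on WHITE (6,11): turn R to W, flip to black, move to (6,10). |black|=7
Step 9: on WHITE (6,10): turn R to N, flip to black, move to (5,10). |black|=8
Step 10: on BLACK (5,10): turn L to W, flip to white, move to (5,9). |black|=7
Step 11: on WHITE (5,9): turn R to N, flip to black, move to (4,9). |black|=8
Step 12: on WHITE (4,9): turn R to E, flip to black, move to (4,10). |black|=9
Step 13: on WHITE (4,10): turn R to S, flip to black, move to (5,10). |black|=10
Step 14: on WHITE (5,10): turn R to W, flip to black, move to (5,9). |black|=11
Step 15: on BLACK (5,9): turn L to S, flip to white, move to (6,9). |black|=10

Answer: 10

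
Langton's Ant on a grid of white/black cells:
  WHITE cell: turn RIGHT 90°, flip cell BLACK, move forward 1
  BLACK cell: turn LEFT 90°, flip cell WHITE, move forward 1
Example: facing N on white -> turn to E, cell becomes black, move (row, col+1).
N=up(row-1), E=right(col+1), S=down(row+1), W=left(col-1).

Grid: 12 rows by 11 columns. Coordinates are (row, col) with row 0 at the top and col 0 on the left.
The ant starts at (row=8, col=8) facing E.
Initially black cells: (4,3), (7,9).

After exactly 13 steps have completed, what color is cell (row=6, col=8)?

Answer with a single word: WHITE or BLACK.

Step 1: on WHITE (8,8): turn R to S, flip to black, move to (9,8). |black|=3
Step 2: on WHITE (9,8): turn R to W, flip to black, move to (9,7). |black|=4
Step 3: on WHITE (9,7): turn R to N, flip to black, move to (8,7). |black|=5
Step 4: on WHITE (8,7): turn R to E, flip to black, move to (8,8). |black|=6
Step 5: on BLACK (8,8): turn L to N, flip to white, move to (7,8). |black|=5
Step 6: on WHITE (7,8): turn R to E, flip to black, move to (7,9). |black|=6
Step 7: on BLACK (7,9): turn L to N, flip to white, move to (6,9). |black|=5
Step 8: on WHITE (6,9): turn R to E, flip to black, move to (6,10). |black|=6
Step 9: on WHITE (6,10): turn R to S, flip to black, move to (7,10). |black|=7
Step 10: on WHITE (7,10): turn R to W, flip to black, move to (7,9). |black|=8
Step 11: on WHITE (7,9): turn R to N, flip to black, move to (6,9). |black|=9
Step 12: on BLACK (6,9): turn L to W, flip to white, move to (6,8). |black|=8
Step 13: on WHITE (6,8): turn R to N, flip to black, move to (5,8). |black|=9

Answer: BLACK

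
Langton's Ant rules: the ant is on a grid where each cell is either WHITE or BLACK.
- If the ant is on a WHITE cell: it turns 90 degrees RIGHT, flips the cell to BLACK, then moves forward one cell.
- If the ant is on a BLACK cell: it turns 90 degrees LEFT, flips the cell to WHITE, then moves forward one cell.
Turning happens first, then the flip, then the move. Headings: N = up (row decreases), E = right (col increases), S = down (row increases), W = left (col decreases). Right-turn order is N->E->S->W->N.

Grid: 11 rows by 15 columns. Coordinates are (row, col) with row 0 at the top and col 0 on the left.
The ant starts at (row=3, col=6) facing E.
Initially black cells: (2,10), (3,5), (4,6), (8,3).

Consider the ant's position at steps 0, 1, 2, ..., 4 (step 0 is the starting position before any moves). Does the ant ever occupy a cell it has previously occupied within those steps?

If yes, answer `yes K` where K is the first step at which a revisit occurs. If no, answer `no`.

Answer: no

Derivation:
Step 1: on WHITE (3,6): turn R to S, flip to black, move to (4,6). |black|=5 — new cell
Step 2: on BLACK (4,6): turn L to E, flip to white, move to (4,7). |black|=4 — new cell
Step 3: on WHITE (4,7): turn R to S, flip to black, move to (5,7). |black|=5 — new cell
Step 4: on WHITE (5,7): turn R to W, flip to black, move to (5,6). |black|=6 — new cell
No revisit within 4 steps.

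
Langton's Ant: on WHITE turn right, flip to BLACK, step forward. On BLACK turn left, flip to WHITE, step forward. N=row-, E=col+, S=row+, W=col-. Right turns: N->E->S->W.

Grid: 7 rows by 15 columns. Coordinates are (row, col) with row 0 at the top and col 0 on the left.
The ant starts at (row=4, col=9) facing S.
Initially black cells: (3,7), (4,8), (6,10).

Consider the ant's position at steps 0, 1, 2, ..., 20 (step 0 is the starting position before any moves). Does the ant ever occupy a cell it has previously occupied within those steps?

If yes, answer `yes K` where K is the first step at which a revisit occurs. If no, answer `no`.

Answer: yes 5

Derivation:
Step 1: on WHITE (4,9): turn R to W, flip to black, move to (4,8). |black|=4 — new cell
Step 2: on BLACK (4,8): turn L to S, flip to white, move to (5,8). |black|=3 — new cell
Step 3: on WHITE (5,8): turn R to W, flip to black, move to (5,7). |black|=4 — new cell
Step 4: on WHITE (5,7): turn R to N, flip to black, move to (4,7). |black|=5 — new cell
Step 5: on WHITE (4,7): turn R to E, flip to black, move to (4,8). |black|=6 — REVISIT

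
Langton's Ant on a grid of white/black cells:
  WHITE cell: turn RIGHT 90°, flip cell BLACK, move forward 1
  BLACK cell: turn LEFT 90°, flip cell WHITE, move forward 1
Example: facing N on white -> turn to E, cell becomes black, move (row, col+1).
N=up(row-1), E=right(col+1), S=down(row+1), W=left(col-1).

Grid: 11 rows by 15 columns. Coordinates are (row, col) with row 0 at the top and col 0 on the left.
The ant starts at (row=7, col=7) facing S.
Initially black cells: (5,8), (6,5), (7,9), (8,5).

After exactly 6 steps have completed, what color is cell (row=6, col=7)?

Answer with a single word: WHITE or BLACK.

Answer: BLACK

Derivation:
Step 1: on WHITE (7,7): turn R to W, flip to black, move to (7,6). |black|=5
Step 2: on WHITE (7,6): turn R to N, flip to black, move to (6,6). |black|=6
Step 3: on WHITE (6,6): turn R to E, flip to black, move to (6,7). |black|=7
Step 4: on WHITE (6,7): turn R to S, flip to black, move to (7,7). |black|=8
Step 5: on BLACK (7,7): turn L to E, flip to white, move to (7,8). |black|=7
Step 6: on WHITE (7,8): turn R to S, flip to black, move to (8,8). |black|=8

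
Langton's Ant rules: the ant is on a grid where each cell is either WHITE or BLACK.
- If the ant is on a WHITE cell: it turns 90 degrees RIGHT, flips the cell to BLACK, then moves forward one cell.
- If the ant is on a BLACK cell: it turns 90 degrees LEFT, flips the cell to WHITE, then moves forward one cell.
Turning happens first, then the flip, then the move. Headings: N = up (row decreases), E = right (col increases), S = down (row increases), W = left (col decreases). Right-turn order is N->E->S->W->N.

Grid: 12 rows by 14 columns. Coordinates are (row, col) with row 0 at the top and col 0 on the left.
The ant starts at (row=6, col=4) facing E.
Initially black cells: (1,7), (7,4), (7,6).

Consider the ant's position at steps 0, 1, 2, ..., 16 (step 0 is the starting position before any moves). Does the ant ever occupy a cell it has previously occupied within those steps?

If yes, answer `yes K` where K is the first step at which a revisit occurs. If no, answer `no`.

Step 1: on WHITE (6,4): turn R to S, flip to black, move to (7,4). |black|=4 — new cell
Step 2: on BLACK (7,4): turn L to E, flip to white, move to (7,5). |black|=3 — new cell
Step 3: on WHITE (7,5): turn R to S, flip to black, move to (8,5). |black|=4 — new cell
Step 4: on WHITE (8,5): turn R to W, flip to black, move to (8,4). |black|=5 — new cell
Step 5: on WHITE (8,4): turn R to N, flip to black, move to (7,4). |black|=6 — REVISIT

Answer: yes 5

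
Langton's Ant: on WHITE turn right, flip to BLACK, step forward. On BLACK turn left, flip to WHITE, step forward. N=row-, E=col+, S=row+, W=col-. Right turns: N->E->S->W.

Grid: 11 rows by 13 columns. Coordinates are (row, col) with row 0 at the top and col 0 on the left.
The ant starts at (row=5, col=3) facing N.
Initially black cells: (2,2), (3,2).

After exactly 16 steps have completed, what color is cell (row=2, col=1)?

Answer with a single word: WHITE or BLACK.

Answer: WHITE

Derivation:
Step 1: on WHITE (5,3): turn R to E, flip to black, move to (5,4). |black|=3
Step 2: on WHITE (5,4): turn R to S, flip to black, move to (6,4). |black|=4
Step 3: on WHITE (6,4): turn R to W, flip to black, move to (6,3). |black|=5
Step 4: on WHITE (6,3): turn R to N, flip to black, move to (5,3). |black|=6
Step 5: on BLACK (5,3): turn L to W, flip to white, move to (5,2). |black|=5
Step 6: on WHITE (5,2): turn R to N, flip to black, move to (4,2). |black|=6
Step 7: on WHITE (4,2): turn R to E, flip to black, move to (4,3). |black|=7
Step 8: on WHITE (4,3): turn R to S, flip to black, move to (5,3). |black|=8
Step 9: on WHITE (5,3): turn R to W, flip to black, move to (5,2). |black|=9
Step 10: on BLACK (5,2): turn L to S, flip to white, move to (6,2). |black|=8
Step 11: on WHITE (6,2): turn R to W, flip to black, move to (6,1). |black|=9
Step 12: on WHITE (6,1): turn R to N, flip to black, move to (5,1). |black|=10
Step 13: on WHITE (5,1): turn R to E, flip to black, move to (5,2). |black|=11
Step 14: on WHITE (5,2): turn R to S, flip to black, move to (6,2). |black|=12
Step 15: on BLACK (6,2): turn L to E, flip to white, move to (6,3). |black|=11
Step 16: on BLACK (6,3): turn L to N, flip to white, move to (5,3). |black|=10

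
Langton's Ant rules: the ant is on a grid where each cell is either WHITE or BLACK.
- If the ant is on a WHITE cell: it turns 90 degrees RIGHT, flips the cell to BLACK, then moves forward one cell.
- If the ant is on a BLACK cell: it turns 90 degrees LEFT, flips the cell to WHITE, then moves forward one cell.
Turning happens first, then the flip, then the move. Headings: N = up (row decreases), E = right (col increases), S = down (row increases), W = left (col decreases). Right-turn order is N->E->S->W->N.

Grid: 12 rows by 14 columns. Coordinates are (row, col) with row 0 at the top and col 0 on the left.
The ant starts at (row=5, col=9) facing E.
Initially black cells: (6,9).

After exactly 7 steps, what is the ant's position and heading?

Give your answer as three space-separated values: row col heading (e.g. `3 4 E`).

Answer: 5 10 N

Derivation:
Step 1: on WHITE (5,9): turn R to S, flip to black, move to (6,9). |black|=2
Step 2: on BLACK (6,9): turn L to E, flip to white, move to (6,10). |black|=1
Step 3: on WHITE (6,10): turn R to S, flip to black, move to (7,10). |black|=2
Step 4: on WHITE (7,10): turn R to W, flip to black, move to (7,9). |black|=3
Step 5: on WHITE (7,9): turn R to N, flip to black, move to (6,9). |black|=4
Step 6: on WHITE (6,9): turn R to E, flip to black, move to (6,10). |black|=5
Step 7: on BLACK (6,10): turn L to N, flip to white, move to (5,10). |black|=4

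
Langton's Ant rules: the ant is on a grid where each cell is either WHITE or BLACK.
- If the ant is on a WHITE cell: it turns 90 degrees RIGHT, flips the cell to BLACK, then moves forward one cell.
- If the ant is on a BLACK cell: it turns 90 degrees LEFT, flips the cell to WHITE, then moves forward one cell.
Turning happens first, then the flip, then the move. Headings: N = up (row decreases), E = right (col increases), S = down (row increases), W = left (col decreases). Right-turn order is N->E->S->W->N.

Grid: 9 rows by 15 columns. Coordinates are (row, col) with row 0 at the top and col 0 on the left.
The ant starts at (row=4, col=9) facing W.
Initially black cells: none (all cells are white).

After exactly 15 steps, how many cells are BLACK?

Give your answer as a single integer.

Step 1: on WHITE (4,9): turn R to N, flip to black, move to (3,9). |black|=1
Step 2: on WHITE (3,9): turn R to E, flip to black, move to (3,10). |black|=2
Step 3: on WHITE (3,10): turn R to S, flip to black, move to (4,10). |black|=3
Step 4: on WHITE (4,10): turn R to W, flip to black, move to (4,9). |black|=4
Step 5: on BLACK (4,9): turn L to S, flip to white, move to (5,9). |black|=3
Step 6: on WHITE (5,9): turn R to W, flip to black, move to (5,8). |black|=4
Step 7: on WHITE (5,8): turn R to N, flip to black, move to (4,8). |black|=5
Step 8: on WHITE (4,8): turn R to E, flip to black, move to (4,9). |black|=6
Step 9: on WHITE (4,9): turn R to S, flip to black, move to (5,9). |black|=7
Step 10: on BLACK (5,9): turn L to E, flip to white, move to (5,10). |black|=6
Step 11: on WHITE (5,10): turn R to S, flip to black, move to (6,10). |black|=7
Step 12: on WHITE (6,10): turn R to W, flip to black, move to (6,9). |black|=8
Step 13: on WHITE (6,9): turn R to N, flip to black, move to (5,9). |black|=9
Step 14: on WHITE (5,9): turn R to E, flip to black, move to (5,10). |black|=10
Step 15: on BLACK (5,10): turn L to N, flip to white, move to (4,10). |black|=9

Answer: 9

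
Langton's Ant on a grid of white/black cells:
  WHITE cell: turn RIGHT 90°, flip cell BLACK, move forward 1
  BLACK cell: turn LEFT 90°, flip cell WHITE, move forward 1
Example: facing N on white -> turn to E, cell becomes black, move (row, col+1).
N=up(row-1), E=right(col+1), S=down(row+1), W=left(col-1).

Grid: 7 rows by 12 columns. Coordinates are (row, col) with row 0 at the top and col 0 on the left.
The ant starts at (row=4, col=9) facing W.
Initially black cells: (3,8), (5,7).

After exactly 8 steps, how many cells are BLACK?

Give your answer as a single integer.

Step 1: on WHITE (4,9): turn R to N, flip to black, move to (3,9). |black|=3
Step 2: on WHITE (3,9): turn R to E, flip to black, move to (3,10). |black|=4
Step 3: on WHITE (3,10): turn R to S, flip to black, move to (4,10). |black|=5
Step 4: on WHITE (4,10): turn R to W, flip to black, move to (4,9). |black|=6
Step 5: on BLACK (4,9): turn L to S, flip to white, move to (5,9). |black|=5
Step 6: on WHITE (5,9): turn R to W, flip to black, move to (5,8). |black|=6
Step 7: on WHITE (5,8): turn R to N, flip to black, move to (4,8). |black|=7
Step 8: on WHITE (4,8): turn R to E, flip to black, move to (4,9). |black|=8

Answer: 8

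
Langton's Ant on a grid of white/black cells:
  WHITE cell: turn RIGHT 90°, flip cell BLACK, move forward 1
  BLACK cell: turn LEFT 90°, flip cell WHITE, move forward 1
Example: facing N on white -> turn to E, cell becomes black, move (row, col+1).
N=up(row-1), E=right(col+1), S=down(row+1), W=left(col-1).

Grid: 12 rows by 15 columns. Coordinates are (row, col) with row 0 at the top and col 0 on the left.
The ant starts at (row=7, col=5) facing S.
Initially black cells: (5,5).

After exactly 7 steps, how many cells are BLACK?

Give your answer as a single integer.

Answer: 6

Derivation:
Step 1: on WHITE (7,5): turn R to W, flip to black, move to (7,4). |black|=2
Step 2: on WHITE (7,4): turn R to N, flip to black, move to (6,4). |black|=3
Step 3: on WHITE (6,4): turn R to E, flip to black, move to (6,5). |black|=4
Step 4: on WHITE (6,5): turn R to S, flip to black, move to (7,5). |black|=5
Step 5: on BLACK (7,5): turn L to E, flip to white, move to (7,6). |black|=4
Step 6: on WHITE (7,6): turn R to S, flip to black, move to (8,6). |black|=5
Step 7: on WHITE (8,6): turn R to W, flip to black, move to (8,5). |black|=6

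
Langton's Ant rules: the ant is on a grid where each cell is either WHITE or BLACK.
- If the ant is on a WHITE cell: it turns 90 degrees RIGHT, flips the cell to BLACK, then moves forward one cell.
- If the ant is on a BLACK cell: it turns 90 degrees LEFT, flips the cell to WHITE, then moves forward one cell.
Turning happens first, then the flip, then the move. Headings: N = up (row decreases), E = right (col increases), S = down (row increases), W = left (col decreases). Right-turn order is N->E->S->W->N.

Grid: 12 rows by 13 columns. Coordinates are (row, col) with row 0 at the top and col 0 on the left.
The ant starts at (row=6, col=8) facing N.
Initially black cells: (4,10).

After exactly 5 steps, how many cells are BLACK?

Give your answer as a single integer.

Step 1: on WHITE (6,8): turn R to E, flip to black, move to (6,9). |black|=2
Step 2: on WHITE (6,9): turn R to S, flip to black, move to (7,9). |black|=3
Step 3: on WHITE (7,9): turn R to W, flip to black, move to (7,8). |black|=4
Step 4: on WHITE (7,8): turn R to N, flip to black, move to (6,8). |black|=5
Step 5: on BLACK (6,8): turn L to W, flip to white, move to (6,7). |black|=4

Answer: 4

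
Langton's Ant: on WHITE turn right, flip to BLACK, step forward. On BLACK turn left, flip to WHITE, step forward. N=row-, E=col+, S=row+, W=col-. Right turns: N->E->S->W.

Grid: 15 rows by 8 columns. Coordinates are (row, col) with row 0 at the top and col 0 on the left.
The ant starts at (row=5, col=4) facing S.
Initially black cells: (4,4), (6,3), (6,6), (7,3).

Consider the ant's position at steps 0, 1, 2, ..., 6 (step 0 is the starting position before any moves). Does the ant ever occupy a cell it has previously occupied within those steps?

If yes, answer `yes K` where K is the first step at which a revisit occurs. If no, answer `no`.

Answer: no

Derivation:
Step 1: on WHITE (5,4): turn R to W, flip to black, move to (5,3). |black|=5 — new cell
Step 2: on WHITE (5,3): turn R to N, flip to black, move to (4,3). |black|=6 — new cell
Step 3: on WHITE (4,3): turn R to E, flip to black, move to (4,4). |black|=7 — new cell
Step 4: on BLACK (4,4): turn L to N, flip to white, move to (3,4). |black|=6 — new cell
Step 5: on WHITE (3,4): turn R to E, flip to black, move to (3,5). |black|=7 — new cell
Step 6: on WHITE (3,5): turn R to S, flip to black, move to (4,5). |black|=8 — new cell
No revisit within 6 steps.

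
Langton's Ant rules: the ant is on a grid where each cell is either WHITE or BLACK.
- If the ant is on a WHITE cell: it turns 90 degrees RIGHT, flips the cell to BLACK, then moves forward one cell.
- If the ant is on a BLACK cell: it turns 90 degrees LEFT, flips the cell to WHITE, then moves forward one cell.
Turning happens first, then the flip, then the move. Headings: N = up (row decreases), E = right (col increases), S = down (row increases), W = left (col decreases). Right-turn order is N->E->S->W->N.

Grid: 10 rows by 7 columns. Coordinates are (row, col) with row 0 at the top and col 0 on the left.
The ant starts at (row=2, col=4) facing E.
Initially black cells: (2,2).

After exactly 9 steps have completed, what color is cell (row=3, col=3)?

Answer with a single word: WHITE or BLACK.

Answer: BLACK

Derivation:
Step 1: on WHITE (2,4): turn R to S, flip to black, move to (3,4). |black|=2
Step 2: on WHITE (3,4): turn R to W, flip to black, move to (3,3). |black|=3
Step 3: on WHITE (3,3): turn R to N, flip to black, move to (2,3). |black|=4
Step 4: on WHITE (2,3): turn R to E, flip to black, move to (2,4). |black|=5
Step 5: on BLACK (2,4): turn L to N, flip to white, move to (1,4). |black|=4
Step 6: on WHITE (1,4): turn R to E, flip to black, move to (1,5). |black|=5
Step 7: on WHITE (1,5): turn R to S, flip to black, move to (2,5). |black|=6
Step 8: on WHITE (2,5): turn R to W, flip to black, move to (2,4). |black|=7
Step 9: on WHITE (2,4): turn R to N, flip to black, move to (1,4). |black|=8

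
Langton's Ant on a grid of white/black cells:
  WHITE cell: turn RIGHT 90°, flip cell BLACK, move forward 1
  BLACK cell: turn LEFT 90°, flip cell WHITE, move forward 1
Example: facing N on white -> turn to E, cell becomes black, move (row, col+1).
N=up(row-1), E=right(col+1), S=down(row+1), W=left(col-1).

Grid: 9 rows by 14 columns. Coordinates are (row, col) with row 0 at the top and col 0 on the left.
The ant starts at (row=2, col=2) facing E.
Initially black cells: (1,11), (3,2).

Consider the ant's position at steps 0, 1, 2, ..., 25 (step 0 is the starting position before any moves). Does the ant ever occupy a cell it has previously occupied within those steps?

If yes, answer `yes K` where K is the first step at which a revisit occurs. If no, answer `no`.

Step 1: on WHITE (2,2): turn R to S, flip to black, move to (3,2). |black|=3 — new cell
Step 2: on BLACK (3,2): turn L to E, flip to white, move to (3,3). |black|=2 — new cell
Step 3: on WHITE (3,3): turn R to S, flip to black, move to (4,3). |black|=3 — new cell
Step 4: on WHITE (4,3): turn R to W, flip to black, move to (4,2). |black|=4 — new cell
Step 5: on WHITE (4,2): turn R to N, flip to black, move to (3,2). |black|=5 — REVISIT

Answer: yes 5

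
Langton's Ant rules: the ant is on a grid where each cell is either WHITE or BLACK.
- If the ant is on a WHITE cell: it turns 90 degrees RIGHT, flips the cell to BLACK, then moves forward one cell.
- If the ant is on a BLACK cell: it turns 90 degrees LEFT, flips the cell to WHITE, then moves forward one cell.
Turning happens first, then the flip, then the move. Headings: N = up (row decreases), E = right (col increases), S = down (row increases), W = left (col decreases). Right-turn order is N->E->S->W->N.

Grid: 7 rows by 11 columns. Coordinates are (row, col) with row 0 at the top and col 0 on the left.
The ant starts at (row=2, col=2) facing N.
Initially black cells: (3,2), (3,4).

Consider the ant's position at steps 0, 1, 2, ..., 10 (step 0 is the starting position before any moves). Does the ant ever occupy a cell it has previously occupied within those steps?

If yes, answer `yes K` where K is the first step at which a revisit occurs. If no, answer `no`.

Answer: yes 7

Derivation:
Step 1: on WHITE (2,2): turn R to E, flip to black, move to (2,3). |black|=3 — new cell
Step 2: on WHITE (2,3): turn R to S, flip to black, move to (3,3). |black|=4 — new cell
Step 3: on WHITE (3,3): turn R to W, flip to black, move to (3,2). |black|=5 — new cell
Step 4: on BLACK (3,2): turn L to S, flip to white, move to (4,2). |black|=4 — new cell
Step 5: on WHITE (4,2): turn R to W, flip to black, move to (4,1). |black|=5 — new cell
Step 6: on WHITE (4,1): turn R to N, flip to black, move to (3,1). |black|=6 — new cell
Step 7: on WHITE (3,1): turn R to E, flip to black, move to (3,2). |black|=7 — REVISIT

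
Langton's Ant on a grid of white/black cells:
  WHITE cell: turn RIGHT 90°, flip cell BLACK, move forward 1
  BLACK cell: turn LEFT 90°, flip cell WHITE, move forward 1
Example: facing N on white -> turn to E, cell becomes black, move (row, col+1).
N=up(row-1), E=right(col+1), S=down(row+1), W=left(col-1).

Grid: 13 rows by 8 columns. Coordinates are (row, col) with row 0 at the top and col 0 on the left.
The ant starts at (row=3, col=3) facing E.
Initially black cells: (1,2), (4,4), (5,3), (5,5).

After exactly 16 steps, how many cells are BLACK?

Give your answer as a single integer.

Step 1: on WHITE (3,3): turn R to S, flip to black, move to (4,3). |black|=5
Step 2: on WHITE (4,3): turn R to W, flip to black, move to (4,2). |black|=6
Step 3: on WHITE (4,2): turn R to N, flip to black, move to (3,2). |black|=7
Step 4: on WHITE (3,2): turn R to E, flip to black, move to (3,3). |black|=8
Step 5: on BLACK (3,3): turn L to N, flip to white, move to (2,3). |black|=7
Step 6: on WHITE (2,3): turn R to E, flip to black, move to (2,4). |black|=8
Step 7: on WHITE (2,4): turn R to S, flip to black, move to (3,4). |black|=9
Step 8: on WHITE (3,4): turn R to W, flip to black, move to (3,3). |black|=10
Step 9: on WHITE (3,3): turn R to N, flip to black, move to (2,3). |black|=11
Step 10: on BLACK (2,3): turn L to W, flip to white, move to (2,2). |black|=10
Step 11: on WHITE (2,2): turn R to N, flip to black, move to (1,2). |black|=11
Step 12: on BLACK (1,2): turn L to W, flip to white, move to (1,1). |black|=10
Step 13: on WHITE (1,1): turn R to N, flip to black, move to (0,1). |black|=11
Step 14: on WHITE (0,1): turn R to E, flip to black, move to (0,2). |black|=12
Step 15: on WHITE (0,2): turn R to S, flip to black, move to (1,2). |black|=13
Step 16: on WHITE (1,2): turn R to W, flip to black, move to (1,1). |black|=14

Answer: 14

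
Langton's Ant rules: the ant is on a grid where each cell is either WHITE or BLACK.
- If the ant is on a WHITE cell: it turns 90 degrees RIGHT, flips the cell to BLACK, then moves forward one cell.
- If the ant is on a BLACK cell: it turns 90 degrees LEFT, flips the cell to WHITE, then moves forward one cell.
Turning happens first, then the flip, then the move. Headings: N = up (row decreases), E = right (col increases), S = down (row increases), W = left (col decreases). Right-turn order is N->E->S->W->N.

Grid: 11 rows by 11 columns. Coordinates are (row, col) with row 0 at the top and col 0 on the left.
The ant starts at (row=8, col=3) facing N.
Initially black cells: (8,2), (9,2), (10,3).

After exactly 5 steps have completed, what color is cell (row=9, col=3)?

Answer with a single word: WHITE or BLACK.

Step 1: on WHITE (8,3): turn R to E, flip to black, move to (8,4). |black|=4
Step 2: on WHITE (8,4): turn R to S, flip to black, move to (9,4). |black|=5
Step 3: on WHITE (9,4): turn R to W, flip to black, move to (9,3). |black|=6
Step 4: on WHITE (9,3): turn R to N, flip to black, move to (8,3). |black|=7
Step 5: on BLACK (8,3): turn L to W, flip to white, move to (8,2). |black|=6

Answer: BLACK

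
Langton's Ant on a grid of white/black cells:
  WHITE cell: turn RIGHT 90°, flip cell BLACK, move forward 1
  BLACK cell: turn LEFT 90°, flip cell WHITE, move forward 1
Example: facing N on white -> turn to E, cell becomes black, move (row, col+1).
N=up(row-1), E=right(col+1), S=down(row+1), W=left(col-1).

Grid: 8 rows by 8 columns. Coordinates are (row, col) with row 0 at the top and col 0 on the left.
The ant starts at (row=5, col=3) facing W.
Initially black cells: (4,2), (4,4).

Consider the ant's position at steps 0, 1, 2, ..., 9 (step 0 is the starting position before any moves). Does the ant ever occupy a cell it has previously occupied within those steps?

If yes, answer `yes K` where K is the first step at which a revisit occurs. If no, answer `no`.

Answer: yes 6

Derivation:
Step 1: on WHITE (5,3): turn R to N, flip to black, move to (4,3). |black|=3 — new cell
Step 2: on WHITE (4,3): turn R to E, flip to black, move to (4,4). |black|=4 — new cell
Step 3: on BLACK (4,4): turn L to N, flip to white, move to (3,4). |black|=3 — new cell
Step 4: on WHITE (3,4): turn R to E, flip to black, move to (3,5). |black|=4 — new cell
Step 5: on WHITE (3,5): turn R to S, flip to black, move to (4,5). |black|=5 — new cell
Step 6: on WHITE (4,5): turn R to W, flip to black, move to (4,4). |black|=6 — REVISIT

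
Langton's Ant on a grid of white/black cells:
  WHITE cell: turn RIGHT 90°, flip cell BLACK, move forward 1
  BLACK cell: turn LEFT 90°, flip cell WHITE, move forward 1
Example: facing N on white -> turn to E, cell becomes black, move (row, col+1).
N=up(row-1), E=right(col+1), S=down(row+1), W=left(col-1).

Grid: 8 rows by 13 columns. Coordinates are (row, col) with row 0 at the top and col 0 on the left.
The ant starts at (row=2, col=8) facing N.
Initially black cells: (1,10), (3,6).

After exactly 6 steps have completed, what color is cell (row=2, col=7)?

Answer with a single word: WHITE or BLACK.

Step 1: on WHITE (2,8): turn R to E, flip to black, move to (2,9). |black|=3
Step 2: on WHITE (2,9): turn R to S, flip to black, move to (3,9). |black|=4
Step 3: on WHITE (3,9): turn R to W, flip to black, move to (3,8). |black|=5
Step 4: on WHITE (3,8): turn R to N, flip to black, move to (2,8). |black|=6
Step 5: on BLACK (2,8): turn L to W, flip to white, move to (2,7). |black|=5
Step 6: on WHITE (2,7): turn R to N, flip to black, move to (1,7). |black|=6

Answer: BLACK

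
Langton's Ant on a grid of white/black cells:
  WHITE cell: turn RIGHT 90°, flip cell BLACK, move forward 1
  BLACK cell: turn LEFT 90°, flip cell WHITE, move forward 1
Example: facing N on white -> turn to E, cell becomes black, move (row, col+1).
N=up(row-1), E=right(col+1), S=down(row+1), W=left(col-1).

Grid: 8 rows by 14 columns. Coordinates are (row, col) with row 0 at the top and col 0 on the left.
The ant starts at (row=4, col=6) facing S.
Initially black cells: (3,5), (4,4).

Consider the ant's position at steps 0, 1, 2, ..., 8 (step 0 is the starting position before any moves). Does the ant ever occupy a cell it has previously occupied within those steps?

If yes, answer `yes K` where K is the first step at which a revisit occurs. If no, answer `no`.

Answer: yes 6

Derivation:
Step 1: on WHITE (4,6): turn R to W, flip to black, move to (4,5). |black|=3 — new cell
Step 2: on WHITE (4,5): turn R to N, flip to black, move to (3,5). |black|=4 — new cell
Step 3: on BLACK (3,5): turn L to W, flip to white, move to (3,4). |black|=3 — new cell
Step 4: on WHITE (3,4): turn R to N, flip to black, move to (2,4). |black|=4 — new cell
Step 5: on WHITE (2,4): turn R to E, flip to black, move to (2,5). |black|=5 — new cell
Step 6: on WHITE (2,5): turn R to S, flip to black, move to (3,5). |black|=6 — REVISIT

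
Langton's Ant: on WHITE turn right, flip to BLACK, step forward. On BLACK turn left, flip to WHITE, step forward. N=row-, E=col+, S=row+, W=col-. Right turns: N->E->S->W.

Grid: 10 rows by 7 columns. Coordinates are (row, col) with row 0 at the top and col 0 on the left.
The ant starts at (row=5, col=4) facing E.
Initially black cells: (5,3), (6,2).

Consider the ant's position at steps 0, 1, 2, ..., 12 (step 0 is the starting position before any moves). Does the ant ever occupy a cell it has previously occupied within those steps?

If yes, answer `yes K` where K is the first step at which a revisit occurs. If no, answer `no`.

Answer: yes 7

Derivation:
Step 1: on WHITE (5,4): turn R to S, flip to black, move to (6,4). |black|=3 — new cell
Step 2: on WHITE (6,4): turn R to W, flip to black, move to (6,3). |black|=4 — new cell
Step 3: on WHITE (6,3): turn R to N, flip to black, move to (5,3). |black|=5 — new cell
Step 4: on BLACK (5,3): turn L to W, flip to white, move to (5,2). |black|=4 — new cell
Step 5: on WHITE (5,2): turn R to N, flip to black, move to (4,2). |black|=5 — new cell
Step 6: on WHITE (4,2): turn R to E, flip to black, move to (4,3). |black|=6 — new cell
Step 7: on WHITE (4,3): turn R to S, flip to black, move to (5,3). |black|=7 — REVISIT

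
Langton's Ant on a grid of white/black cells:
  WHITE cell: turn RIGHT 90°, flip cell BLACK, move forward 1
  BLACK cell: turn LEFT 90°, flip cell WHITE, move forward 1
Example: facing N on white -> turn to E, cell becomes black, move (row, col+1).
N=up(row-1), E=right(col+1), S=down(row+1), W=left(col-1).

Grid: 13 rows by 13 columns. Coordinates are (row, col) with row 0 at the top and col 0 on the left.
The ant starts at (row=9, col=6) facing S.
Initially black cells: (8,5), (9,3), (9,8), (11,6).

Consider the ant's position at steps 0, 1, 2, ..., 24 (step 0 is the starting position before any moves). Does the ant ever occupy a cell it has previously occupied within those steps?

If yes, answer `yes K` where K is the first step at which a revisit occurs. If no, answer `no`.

Step 1: on WHITE (9,6): turn R to W, flip to black, move to (9,5). |black|=5 — new cell
Step 2: on WHITE (9,5): turn R to N, flip to black, move to (8,5). |black|=6 — new cell
Step 3: on BLACK (8,5): turn L to W, flip to white, move to (8,4). |black|=5 — new cell
Step 4: on WHITE (8,4): turn R to N, flip to black, move to (7,4). |black|=6 — new cell
Step 5: on WHITE (7,4): turn R to E, flip to black, move to (7,5). |black|=7 — new cell
Step 6: on WHITE (7,5): turn R to S, flip to black, move to (8,5). |black|=8 — REVISIT

Answer: yes 6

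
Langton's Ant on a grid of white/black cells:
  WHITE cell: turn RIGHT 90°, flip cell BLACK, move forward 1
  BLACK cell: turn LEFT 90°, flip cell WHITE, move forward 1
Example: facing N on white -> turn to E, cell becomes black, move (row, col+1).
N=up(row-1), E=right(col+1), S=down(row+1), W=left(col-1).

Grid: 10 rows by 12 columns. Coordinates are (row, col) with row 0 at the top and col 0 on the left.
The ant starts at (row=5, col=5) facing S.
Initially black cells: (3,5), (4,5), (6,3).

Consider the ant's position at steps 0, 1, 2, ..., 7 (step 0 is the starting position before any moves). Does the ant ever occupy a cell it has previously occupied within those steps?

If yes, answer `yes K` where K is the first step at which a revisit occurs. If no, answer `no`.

Step 1: on WHITE (5,5): turn R to W, flip to black, move to (5,4). |black|=4 — new cell
Step 2: on WHITE (5,4): turn R to N, flip to black, move to (4,4). |black|=5 — new cell
Step 3: on WHITE (4,4): turn R to E, flip to black, move to (4,5). |black|=6 — new cell
Step 4: on BLACK (4,5): turn L to N, flip to white, move to (3,5). |black|=5 — new cell
Step 5: on BLACK (3,5): turn L to W, flip to white, move to (3,4). |black|=4 — new cell
Step 6: on WHITE (3,4): turn R to N, flip to black, move to (2,4). |black|=5 — new cell
Step 7: on WHITE (2,4): turn R to E, flip to black, move to (2,5). |black|=6 — new cell
No revisit within 7 steps.

Answer: no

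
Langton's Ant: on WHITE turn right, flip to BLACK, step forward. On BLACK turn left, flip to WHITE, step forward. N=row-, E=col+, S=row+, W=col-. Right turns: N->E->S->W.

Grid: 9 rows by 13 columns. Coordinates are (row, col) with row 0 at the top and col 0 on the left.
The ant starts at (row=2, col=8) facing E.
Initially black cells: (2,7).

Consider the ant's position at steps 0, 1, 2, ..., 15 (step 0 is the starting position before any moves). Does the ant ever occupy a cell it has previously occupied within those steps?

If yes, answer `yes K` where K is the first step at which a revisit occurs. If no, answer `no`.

Step 1: on WHITE (2,8): turn R to S, flip to black, move to (3,8). |black|=2 — new cell
Step 2: on WHITE (3,8): turn R to W, flip to black, move to (3,7). |black|=3 — new cell
Step 3: on WHITE (3,7): turn R to N, flip to black, move to (2,7). |black|=4 — new cell
Step 4: on BLACK (2,7): turn L to W, flip to white, move to (2,6). |black|=3 — new cell
Step 5: on WHITE (2,6): turn R to N, flip to black, move to (1,6). |black|=4 — new cell
Step 6: on WHITE (1,6): turn R to E, flip to black, move to (1,7). |black|=5 — new cell
Step 7: on WHITE (1,7): turn R to S, flip to black, move to (2,7). |black|=6 — REVISIT

Answer: yes 7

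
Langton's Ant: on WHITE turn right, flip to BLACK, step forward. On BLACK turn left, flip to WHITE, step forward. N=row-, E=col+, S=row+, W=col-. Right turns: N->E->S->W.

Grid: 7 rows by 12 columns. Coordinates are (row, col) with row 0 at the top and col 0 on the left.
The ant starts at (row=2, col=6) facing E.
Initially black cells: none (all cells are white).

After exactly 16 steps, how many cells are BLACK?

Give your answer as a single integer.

Answer: 8

Derivation:
Step 1: on WHITE (2,6): turn R to S, flip to black, move to (3,6). |black|=1
Step 2: on WHITE (3,6): turn R to W, flip to black, move to (3,5). |black|=2
Step 3: on WHITE (3,5): turn R to N, flip to black, move to (2,5). |black|=3
Step 4: on WHITE (2,5): turn R to E, flip to black, move to (2,6). |black|=4
Step 5: on BLACK (2,6): turn L to N, flip to white, move to (1,6). |black|=3
Step 6: on WHITE (1,6): turn R to E, flip to black, move to (1,7). |black|=4
Step 7: on WHITE (1,7): turn R to S, flip to black, move to (2,7). |black|=5
Step 8: on WHITE (2,7): turn R to W, flip to black, move to (2,6). |black|=6
Step 9: on WHITE (2,6): turn R to N, flip to black, move to (1,6). |black|=7
Step 10: on BLACK (1,6): turn L to W, flip to white, move to (1,5). |black|=6
Step 11: on WHITE (1,5): turn R to N, flip to black, move to (0,5). |black|=7
Step 12: on WHITE (0,5): turn R to E, flip to black, move to (0,6). |black|=8
Step 13: on WHITE (0,6): turn R to S, flip to black, move to (1,6). |black|=9
Step 14: on WHITE (1,6): turn R to W, flip to black, move to (1,5). |black|=10
Step 15: on BLACK (1,5): turn L to S, flip to white, move to (2,5). |black|=9
Step 16: on BLACK (2,5): turn L to E, flip to white, move to (2,6). |black|=8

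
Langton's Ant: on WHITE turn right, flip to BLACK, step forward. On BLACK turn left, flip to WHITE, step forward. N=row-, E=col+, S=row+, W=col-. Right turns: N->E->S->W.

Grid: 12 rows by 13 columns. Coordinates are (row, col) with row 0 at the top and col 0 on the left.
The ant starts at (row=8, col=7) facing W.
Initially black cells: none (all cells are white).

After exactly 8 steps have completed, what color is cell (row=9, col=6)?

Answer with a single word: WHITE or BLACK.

Step 1: on WHITE (8,7): turn R to N, flip to black, move to (7,7). |black|=1
Step 2: on WHITE (7,7): turn R to E, flip to black, move to (7,8). |black|=2
Step 3: on WHITE (7,8): turn R to S, flip to black, move to (8,8). |black|=3
Step 4: on WHITE (8,8): turn R to W, flip to black, move to (8,7). |black|=4
Step 5: on BLACK (8,7): turn L to S, flip to white, move to (9,7). |black|=3
Step 6: on WHITE (9,7): turn R to W, flip to black, move to (9,6). |black|=4
Step 7: on WHITE (9,6): turn R to N, flip to black, move to (8,6). |black|=5
Step 8: on WHITE (8,6): turn R to E, flip to black, move to (8,7). |black|=6

Answer: BLACK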